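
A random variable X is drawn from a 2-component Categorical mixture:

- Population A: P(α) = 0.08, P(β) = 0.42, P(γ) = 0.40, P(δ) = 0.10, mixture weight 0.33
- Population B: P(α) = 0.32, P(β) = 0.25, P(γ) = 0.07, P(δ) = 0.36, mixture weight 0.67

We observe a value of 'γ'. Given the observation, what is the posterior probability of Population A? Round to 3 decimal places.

0.738

P(component k | x) = π_k·f_k(x) / marginal(x), where marginal(x) = Σ_j π_j·f_j(x).
Evaluate each component's likelihood at the observed value:
  L_A = P(γ | comp) = 0.40
  L_B = P(γ | comp) = 0.07
Weight by the priors:
  π_A·L_A = 0.33 × 0.4 = 0.132
  π_B·L_B = 0.67 × 0.07 = 0.0469
Normaliser: 0.132 + 0.0469 = 0.1789
Responsibility of Population A: 0.132 / 0.1789 ≈ 0.738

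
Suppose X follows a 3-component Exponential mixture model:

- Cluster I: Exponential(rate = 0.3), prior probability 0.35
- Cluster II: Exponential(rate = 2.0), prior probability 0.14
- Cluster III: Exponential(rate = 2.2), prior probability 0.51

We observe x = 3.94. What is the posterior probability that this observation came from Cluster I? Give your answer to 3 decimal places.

0.991

By Bayes' theorem, P(k | x) = π_k f_k(x) / Σ_j π_j f_j(x).
Exponential densities:
  L_I = 0.0919994
  L_II = 0.000756466
  L_III = 0.000378406
Weight by the priors:
  π_I·L_I = 0.35 × 0.0919994 = 0.0321998
  π_II·L_II = 0.14 × 0.000756466 = 0.000105905
  π_III·L_III = 0.51 × 0.000378406 = 0.000192987
Marginal: 0.0321998 + 0.000105905 + 0.000192987 = 0.0324987
P(Cluster I | data) ≈ 0.991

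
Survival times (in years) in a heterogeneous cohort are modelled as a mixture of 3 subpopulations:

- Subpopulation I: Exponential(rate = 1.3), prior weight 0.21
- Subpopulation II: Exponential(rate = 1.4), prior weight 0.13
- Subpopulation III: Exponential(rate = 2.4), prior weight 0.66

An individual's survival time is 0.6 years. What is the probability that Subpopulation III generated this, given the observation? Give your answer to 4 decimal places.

0.6482

By Bayes' theorem, P(k | x) = w_k f_k(x) / Σ_j w_j f_j(x).
Exponential densities:
  p_I = 1.3·e^(−1.3·0.6) = 1.3·e^(−0.7800) = 0.595928
  p_II = 1.4·e^(−1.4·0.6) = 1.4·e^(−0.8400) = 0.604395
  p_III = 2.4·e^(−2.4·0.6) = 2.4·e^(−1.4400) = 0.568627
Multiply by the mixture weights:
  w_I·p_I = 0.21 × 0.595928 = 0.125145
  w_II·p_II = 0.13 × 0.604395 = 0.0785713
  w_III·p_III = 0.66 × 0.568627 = 0.375294
Normaliser: 0.125145 + 0.0785713 + 0.375294 = 0.57901
Responsibility of Subpopulation III: 0.375294 / 0.57901 ≈ 0.6482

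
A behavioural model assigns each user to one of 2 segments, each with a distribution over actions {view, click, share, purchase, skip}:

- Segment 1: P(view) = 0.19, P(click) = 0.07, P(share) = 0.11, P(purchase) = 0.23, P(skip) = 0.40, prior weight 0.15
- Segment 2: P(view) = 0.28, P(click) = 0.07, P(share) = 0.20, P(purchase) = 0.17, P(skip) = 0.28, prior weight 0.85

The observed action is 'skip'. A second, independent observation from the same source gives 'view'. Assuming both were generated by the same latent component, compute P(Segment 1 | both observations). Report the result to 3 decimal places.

P(component k | x) = w_k·f_k(x) / marginal(x), where marginal(x) = Σ_j w_j·f_j(x).
Since both observations come from the same component, the likelihood for component k is f_k(x₁)·f_k(x₂).
  f_1 = [0.4] × [0.19] = 0.076
  f_2 = [0.28] × [0.28] = 0.0784
Weight by the priors:
  w_1·f_1 = 0.15 × 0.076 = 0.0114
  w_2·f_2 = 0.85 × 0.0784 = 0.06664
Denominator: 0.0114 + 0.06664 = 0.07804
P(Segment 1 | x) ≈ 0.146

0.146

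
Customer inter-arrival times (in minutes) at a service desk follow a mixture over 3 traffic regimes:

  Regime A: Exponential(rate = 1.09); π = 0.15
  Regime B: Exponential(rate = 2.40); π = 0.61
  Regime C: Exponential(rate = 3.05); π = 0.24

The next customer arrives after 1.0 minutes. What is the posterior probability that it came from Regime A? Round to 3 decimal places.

Apply Bayes' rule: the posterior for each component is proportional to its prior times its likelihood at x.
Exponential densities:
  L_A = 1.09·e^(−1.09·1.0) = 1.09·e^(−1.0900) = 0.366476
  L_B = 2.40·e^(−2.40·1.0) = 2.40·e^(−2.4000) = 0.217723
  L_C = 3.05·e^(−3.05·1.0) = 3.05·e^(−3.0500) = 0.144445
Prior × likelihood for each component:
  w_A·L_A = 0.15 × 0.366476 = 0.0549714
  w_B·L_B = 0.61 × 0.217723 = 0.132811
  w_C·L_C = 0.24 × 0.144445 = 0.0346667
Evidence: 0.0549714 + 0.132811 + 0.0346667 = 0.222449
P(Regime A | the observation) = 0.0549714 / 0.222449 ≈ 0.247

0.247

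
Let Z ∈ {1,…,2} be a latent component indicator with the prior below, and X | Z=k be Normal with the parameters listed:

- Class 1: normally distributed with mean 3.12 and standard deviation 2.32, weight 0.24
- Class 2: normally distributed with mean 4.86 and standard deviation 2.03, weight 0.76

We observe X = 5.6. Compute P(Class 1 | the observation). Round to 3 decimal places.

The responsibility of component k is w_k f_k(x) divided by Σ_j w_j f_j(x).
Evaluate each component's likelihood at the observed value:
  f_1 = (1/(2.32·√(2π)))·exp(−(5.6−3.12)²/(2·2.32²)) = 0.171958·exp(-0.57134) = 0.097116
  f_2 = (1/(2.03·√(2π)))·exp(−(5.6−4.86)²/(2·2.03²)) = 0.196523·exp(-0.06644) = 0.18389
Weight by the priors:
  w_1·f_1 = 0.24 × 0.097116 = 0.0233078
  w_2·f_2 = 0.76 × 0.18389 = 0.139757
Sum: 0.0233078 + 0.139757 = 0.163064
P(Class 1 | 5.6) = 0.0233078 / 0.163064 ≈ 0.143

0.143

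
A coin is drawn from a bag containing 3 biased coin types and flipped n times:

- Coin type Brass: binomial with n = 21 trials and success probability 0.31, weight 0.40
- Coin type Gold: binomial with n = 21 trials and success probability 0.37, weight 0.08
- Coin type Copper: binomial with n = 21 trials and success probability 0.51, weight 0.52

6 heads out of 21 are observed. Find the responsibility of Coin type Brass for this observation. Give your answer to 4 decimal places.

0.7695

Posterior ∝ prior × likelihood, so P(k | x) ∝ w_k f_k(x); normalise over all components.
Component likelihoods at x = 6 heads out of 21:
  L_Brass = C(21,6)·0.31^6·0.69^15 = 54264·0.000887504·0.00382592 = 0.184255
  L_Gold = C(21,6)·0.37^6·0.63^15 = 54264·0.00256573·0.000977481 = 0.136091
  L_Copper = C(21,6)·0.51^6·0.49^15 = 54264·0.0175963·2.25393e-05 = 0.0215216
Unnormalised posteriors:
  w_Brass·L_Brass = 0.40 × 0.184255 = 0.0737018
  w_Gold·L_Gold = 0.08 × 0.136091 = 0.0108873
  w_Copper·L_Copper = 0.52 × 0.0215216 = 0.0111912
Marginal: 0.0737018 + 0.0108873 + 0.0111912 = 0.0957804
P(Coin type Brass | data) ≈ 0.7695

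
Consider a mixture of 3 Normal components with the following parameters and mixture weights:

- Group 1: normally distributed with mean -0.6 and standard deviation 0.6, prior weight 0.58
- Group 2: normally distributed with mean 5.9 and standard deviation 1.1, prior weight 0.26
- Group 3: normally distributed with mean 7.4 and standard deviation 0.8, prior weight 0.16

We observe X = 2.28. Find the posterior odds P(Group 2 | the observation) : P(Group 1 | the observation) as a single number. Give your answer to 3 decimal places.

109.560

The posterior odds equal the prior odds times the likelihood ratio: (P(Z=i)/P(Z=j))·(f_i(x)/f_j(x)).
Component likelihoods at x = 2.28:
  f_1 = (1/(0.6·√(2π)))·exp(−(2.28−-0.6)²/(2·0.6²)) = 0.664904·exp(-11.52000) = 6.60217e-06
  f_2 = (1/(1.1·√(2π)))·exp(−(2.28−5.9)²/(2·1.1²)) = 0.362675·exp(-5.41504) = 0.0016136
  f_3 = (1/(0.8·√(2π)))·exp(−(2.28−7.4)²/(2·0.8²)) = 0.498678·exp(-20.48000) = 6.36018e-10
Odds = (0.26/0.58) × (0.0016136/6.60217e-06) = 0.448276 × 244.404 ≈ 109.560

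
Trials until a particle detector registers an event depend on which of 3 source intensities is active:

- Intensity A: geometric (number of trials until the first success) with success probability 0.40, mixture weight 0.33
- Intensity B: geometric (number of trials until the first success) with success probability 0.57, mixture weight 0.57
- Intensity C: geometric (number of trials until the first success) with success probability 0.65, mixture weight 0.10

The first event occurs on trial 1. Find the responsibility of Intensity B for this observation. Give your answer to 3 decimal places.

The responsibility of component k is P(Z=k) f_k(x) divided by Σ_j P(Z=j) f_j(x).
Geometric probabilities:
  f_A = 0.40·(1−0.40)^0 = 0.40·1 = 0.4
  f_B = 0.57·(1−0.57)^0 = 0.57·1 = 0.57
  f_C = 0.65·(1−0.65)^0 = 0.65·1 = 0.65
Prior × likelihood for each component:
  P(Z=A)·f_A = 0.33 × 0.4 = 0.132
  P(Z=B)·f_B = 0.57 × 0.57 = 0.3249
  P(Z=C)·f_C = 0.10 × 0.65 = 0.065
Denominator: 0.132 + 0.3249 + 0.065 = 0.5219
So the posterior for Intensity B is 0.3249 / 0.5219 ≈ 0.623.

0.623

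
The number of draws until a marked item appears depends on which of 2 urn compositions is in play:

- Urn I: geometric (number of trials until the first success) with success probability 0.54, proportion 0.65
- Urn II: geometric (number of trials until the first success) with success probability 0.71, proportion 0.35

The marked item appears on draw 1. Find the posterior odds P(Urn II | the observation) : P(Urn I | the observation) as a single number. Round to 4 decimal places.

Only the two components matter; the odds are (π_i f_i(x)) / (π_j f_j(x)).
Evaluate each component's likelihood at the observed value:
  L_I = 0.54·(1−0.54)^0 = 0.54·1 = 0.54
  L_II = 0.71·(1−0.71)^0 = 0.71·1 = 0.71
Posterior odds = (π_II·L_II) / (π_I·L_I) = (0.35·0.71) / (0.65·0.54) = 0.2485 / 0.351 ≈ 0.7080

0.7080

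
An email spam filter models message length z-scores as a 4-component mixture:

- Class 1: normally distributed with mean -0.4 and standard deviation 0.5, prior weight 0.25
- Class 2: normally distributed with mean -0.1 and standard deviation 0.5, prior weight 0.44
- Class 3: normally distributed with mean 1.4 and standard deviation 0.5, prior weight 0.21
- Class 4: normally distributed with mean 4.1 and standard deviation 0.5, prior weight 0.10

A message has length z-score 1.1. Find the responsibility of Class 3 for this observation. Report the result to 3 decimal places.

0.865

Apply Bayes' rule: the posterior for each component is proportional to its prior times its likelihood at x.
Component likelihoods at x = 1.1:
  f_1 = (1/(0.5·√(2π)))·exp(−(1.1−-0.4)²/(2·0.5²)) = 0.797885·exp(-4.50000) = 0.0088637
  f_2 = (1/(0.5·√(2π)))·exp(−(1.1−-0.1)²/(2·0.5²)) = 0.797885·exp(-2.88000) = 0.0447891
  f_3 = (1/(0.5·√(2π)))·exp(−(1.1−1.4)²/(2·0.5²)) = 0.797885·exp(-0.18000) = 0.666449
  f_4 = (1/(0.5·√(2π)))·exp(−(1.1−4.1)²/(2·0.5²)) = 0.797885·exp(-18.00000) = 1.21518e-08
Unnormalised posteriors:
  w_1·f_1 = 0.25 × 0.0088637 = 0.00221592
  w_2·f_2 = 0.44 × 0.0447891 = 0.0197072
  w_3·f_3 = 0.21 × 0.666449 = 0.139954
  w_4·f_4 = 0.10 × 1.21518e-08 = 1.21518e-09
Normaliser: 0.00221592 + 0.0197072 + 0.139954 + 1.21518e-09 = 0.161877
P(Class 3 | data) = 0.139954 / 0.161877 ≈ 0.865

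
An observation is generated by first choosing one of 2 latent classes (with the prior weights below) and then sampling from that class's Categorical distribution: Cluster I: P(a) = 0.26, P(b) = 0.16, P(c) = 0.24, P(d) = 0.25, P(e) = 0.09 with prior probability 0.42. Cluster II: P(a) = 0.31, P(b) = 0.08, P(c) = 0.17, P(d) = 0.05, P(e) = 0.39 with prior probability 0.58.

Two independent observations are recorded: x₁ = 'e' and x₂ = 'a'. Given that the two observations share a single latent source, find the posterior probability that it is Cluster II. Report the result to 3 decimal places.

0.877

The responsibility of component k is π_k f_k(x) divided by Σ_j π_j f_j(x).
Since both observations come from the same component, the likelihood for component k is f_k(x₁)·f_k(x₂).
  f_I = [0.09] × [0.26] = 0.0234
  f_II = [0.39] × [0.31] = 0.1209
Unnormalised posteriors:
  π_I·f_I = 0.42 × 0.0234 = 0.009828
  π_II·f_II = 0.58 × 0.1209 = 0.070122
Sum: 0.009828 + 0.070122 = 0.07995
P(Cluster II | data) = 0.070122 / 0.07995 ≈ 0.877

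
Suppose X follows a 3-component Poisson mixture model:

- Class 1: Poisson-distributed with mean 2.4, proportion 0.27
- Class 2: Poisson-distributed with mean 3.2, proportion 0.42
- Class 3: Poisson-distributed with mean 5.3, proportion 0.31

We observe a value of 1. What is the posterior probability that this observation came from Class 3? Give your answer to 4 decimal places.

0.0673

The responsibility of component k is π_k f_k(x) divided by Σ_j π_j f_j(x).
Evaluate each component's likelihood at the observed value:
  L_1 = 0.217723
  L_2 = 0.130439
  L_3 = 0.0264554
Weight by the priors:
  π_1·L_1 = 0.27 × 0.217723 = 0.0587852
  π_2·L_2 = 0.42 × 0.130439 = 0.0547844
  π_3·L_3 = 0.31 × 0.0264554 = 0.00820119
Marginal: 0.0587852 + 0.0547844 + 0.00820119 = 0.121771
P(Class 3 | the observation) = 0.00820119 / 0.121771 ≈ 0.0673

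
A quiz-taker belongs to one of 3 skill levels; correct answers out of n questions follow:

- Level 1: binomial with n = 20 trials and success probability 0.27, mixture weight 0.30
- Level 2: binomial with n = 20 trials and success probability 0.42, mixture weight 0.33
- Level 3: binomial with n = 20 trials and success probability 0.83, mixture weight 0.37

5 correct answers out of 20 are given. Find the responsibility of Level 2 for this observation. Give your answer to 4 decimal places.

0.2413

The responsibility of component k is P(Z=k) f_k(x) divided by Σ_j P(Z=j) f_j(x).
Component likelihoods at x = 5 correct answers out of 20:
  f_1 = 0.198201
  f_2 = 0.0572941
  f_3 = 1.74811e-08
Weight by the priors:
  P(Z=1)·f_1 = 0.30 × 0.198201 = 0.0594603
  P(Z=2)·f_2 = 0.33 × 0.0572941 = 0.0189071
  P(Z=3)·f_3 = 0.37 × 1.74811e-08 = 6.468e-09
Denominator: 0.0594603 + 0.0189071 + 6.468e-09 = 0.0783673
P(Level 2 | the observation) ≈ 0.2413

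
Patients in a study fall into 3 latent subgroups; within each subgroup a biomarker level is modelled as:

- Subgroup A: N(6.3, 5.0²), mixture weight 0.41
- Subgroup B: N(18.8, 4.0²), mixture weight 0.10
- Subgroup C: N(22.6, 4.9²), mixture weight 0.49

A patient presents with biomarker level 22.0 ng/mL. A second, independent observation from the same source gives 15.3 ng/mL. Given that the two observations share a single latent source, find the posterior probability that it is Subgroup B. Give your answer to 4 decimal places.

0.3160

The responsibility of component k is π_k f_k(x) divided by Σ_j π_j f_j(x).
Since both observations come from the same component, the likelihood for component k is f_k(x₁)·f_k(x₂).
  p_A = [0.000576707] × [0.01579] = 9.10622e-06
  p_B = [0.0724229] × [0.0680137] = 0.00492575
  p_C = [0.0808087] × [0.0268385] = 0.00216878
Weight by the priors:
  π_A·p_A = 0.41 × 9.10622e-06 = 3.73355e-06
  π_B·p_B = 0.10 × 0.00492575 = 0.000492575
  π_C·p_C = 0.49 × 0.00216878 = 0.0010627
Denominator: 3.73355e-06 + 0.000492575 + 0.0010627 = 0.00155901
P(Subgroup B | data) = 0.000492575 / 0.00155901 ≈ 0.3160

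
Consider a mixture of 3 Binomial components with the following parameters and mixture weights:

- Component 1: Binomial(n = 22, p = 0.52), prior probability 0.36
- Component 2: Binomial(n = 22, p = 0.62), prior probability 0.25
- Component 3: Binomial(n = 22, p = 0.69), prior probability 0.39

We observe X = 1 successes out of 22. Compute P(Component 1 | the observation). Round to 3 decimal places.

P(component k | x) = π_k·f_k(x) / marginal(x), where marginal(x) = Σ_j π_j·f_j(x).
Component likelihoods at x = 1 successes out of 22:
  p_1 = 2.31469e-06
  p_2 = 2.04301e-08
  p_3 = 3.16131e-10
Multiply by the mixture weights:
  π_1·p_1 = 0.36 × 2.31469e-06 = 8.33287e-07
  π_2·p_2 = 0.25 × 2.04301e-08 = 5.10752e-09
  π_3·p_3 = 0.39 × 3.16131e-10 = 1.23291e-10
Marginal: 8.33287e-07 + 5.10752e-09 + 1.23291e-10 = 8.38518e-07
So the posterior for Component 1 is 8.33287e-07 / 8.38518e-07 ≈ 0.994.

0.994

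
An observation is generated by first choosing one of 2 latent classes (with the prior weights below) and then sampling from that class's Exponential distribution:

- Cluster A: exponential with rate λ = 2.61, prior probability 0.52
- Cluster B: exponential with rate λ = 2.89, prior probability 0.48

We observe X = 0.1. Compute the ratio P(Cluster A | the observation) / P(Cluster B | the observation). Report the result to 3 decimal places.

1.006

Only the two components matter; the odds are (π_i f_i(x)) / (π_j f_j(x)).
Exponential densities:
  f_A = 2.61·e^(−2.61·0.1) = 2.61·e^(−0.2610) = 2.01043
  f_B = 2.89·e^(−2.89·0.1) = 2.89·e^(−0.2890) = 2.16465
1.04543 / 1.03903 ≈ 1.006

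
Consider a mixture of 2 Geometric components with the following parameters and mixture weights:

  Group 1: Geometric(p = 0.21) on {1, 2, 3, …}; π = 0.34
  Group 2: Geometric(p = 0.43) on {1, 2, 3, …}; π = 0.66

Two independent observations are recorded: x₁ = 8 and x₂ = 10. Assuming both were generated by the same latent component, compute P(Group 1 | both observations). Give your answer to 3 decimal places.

The responsibility of component k is w_k f_k(x) divided by Σ_j w_j f_j(x).
Since both observations come from the same component, the likelihood for component k is f_k(x₁)·f_k(x₂).
  L_1 = [0.21·(1−0.21)^7 = 0.21·0.192039 = 0.0403282] × [0.0251688] = 0.00101501
  L_2 = [0.43·(1−0.43)^7 = 0.43·0.019549 = 0.00840606] × [0.00273113] = 2.2958e-05
Multiply by the mixture weights:
  w_1·L_1 = 0.34 × 0.00101501 = 0.000345105
  w_2·L_2 = 0.66 × 2.2958e-05 = 1.51523e-05
Sum: 0.000345105 + 1.51523e-05 = 0.000360257
So the posterior for Group 1 is 0.000345105 / 0.000360257 ≈ 0.958.

0.958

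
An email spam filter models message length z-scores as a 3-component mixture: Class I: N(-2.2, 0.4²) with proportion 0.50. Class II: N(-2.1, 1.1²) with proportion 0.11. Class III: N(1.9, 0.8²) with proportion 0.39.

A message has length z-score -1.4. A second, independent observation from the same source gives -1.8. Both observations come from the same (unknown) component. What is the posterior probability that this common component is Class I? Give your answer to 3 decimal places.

The responsibility of component k is π_k f_k(x) divided by Σ_j π_j f_j(x).
Since both observations come from the same component, the likelihood for component k is f_k(x₁)·f_k(x₂).
  f_I = [(1/(0.4·√(2π)))·exp(−(-1.4−-2.2)²/(2·0.4²)) = 0.997356·exp(-2.00000) = 0.134977] × [0.604927] = 0.0816515
  f_II = [(1/(1.1·√(2π)))·exp(−(-1.4−-2.1)²/(2·1.1²)) = 0.362675·exp(-0.20248) = 0.296198] × [0.349435] = 0.103502
  f_III = [(1/(0.8·√(2π)))·exp(−(-1.4−1.9)²/(2·0.8²)) = 0.498678·exp(-8.50781) = 0.000100676] × [1.12955e-05] = 1.13718e-09
Unnormalised posteriors:
  π_I·f_I = 0.50 × 0.0816515 = 0.0408257
  π_II·f_II = 0.11 × 0.103502 = 0.0113852
  π_III·f_III = 0.39 × 1.13718e-09 = 4.435e-10
Normaliser: 0.0408257 + 0.0113852 + 4.435e-10 = 0.0522109
Responsibility of Class I: 0.0408257 / 0.0522109 ≈ 0.782

0.782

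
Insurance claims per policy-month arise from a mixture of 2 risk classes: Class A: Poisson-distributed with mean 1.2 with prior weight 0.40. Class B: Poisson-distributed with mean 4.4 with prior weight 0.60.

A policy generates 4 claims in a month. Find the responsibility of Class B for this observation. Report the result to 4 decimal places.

0.9170

Apply Bayes' rule: the posterior for each component is proportional to its prior times its likelihood at x.
Component likelihoods at x = 4 claims:
  L_A = e^(−1.2)·1.2^4/4! = 0.0260232
  L_B = e^(−4.4)·4.4^4/4! = 0.191736
Prior × likelihood for each component:
  π_A·L_A = 0.40 × 0.0260232 = 0.0104093
  π_B·L_B = 0.60 × 0.191736 = 0.115042
Denominator: 0.0104093 + 0.115042 = 0.125451
So the posterior for Class B is 0.115042 / 0.125451 ≈ 0.9170.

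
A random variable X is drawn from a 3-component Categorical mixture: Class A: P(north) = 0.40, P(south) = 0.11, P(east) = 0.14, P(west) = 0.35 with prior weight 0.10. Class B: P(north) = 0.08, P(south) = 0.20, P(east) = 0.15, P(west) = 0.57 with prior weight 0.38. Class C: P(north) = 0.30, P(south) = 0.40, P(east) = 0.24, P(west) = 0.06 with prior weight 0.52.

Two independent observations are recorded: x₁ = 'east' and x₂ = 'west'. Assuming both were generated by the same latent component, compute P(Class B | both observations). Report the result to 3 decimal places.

0.724

By Bayes' theorem, P(k | x) = w_k f_k(x) / Σ_j w_j f_j(x).
Since both observations come from the same component, the likelihood for component k is f_k(x₁)·f_k(x₂).
  f_A = [0.14] × [0.35] = 0.049
  f_B = [0.15] × [0.57] = 0.0855
  f_C = [0.24] × [0.06] = 0.0144
Prior × likelihood for each component:
  w_A·f_A = 0.10 × 0.049 = 0.0049
  w_B·f_B = 0.38 × 0.0855 = 0.03249
  w_C·f_C = 0.52 × 0.0144 = 0.007488
Evidence: 0.0049 + 0.03249 + 0.007488 = 0.044878
P(Class B | x₁,x₂) = 0.03249 / 0.044878 ≈ 0.724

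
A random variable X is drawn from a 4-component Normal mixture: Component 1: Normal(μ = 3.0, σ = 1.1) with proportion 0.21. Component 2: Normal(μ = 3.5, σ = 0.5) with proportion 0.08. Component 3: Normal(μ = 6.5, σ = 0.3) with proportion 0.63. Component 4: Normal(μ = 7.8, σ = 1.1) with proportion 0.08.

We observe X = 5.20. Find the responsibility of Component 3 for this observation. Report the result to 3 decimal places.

The responsibility of component k is π_k f_k(x) divided by Σ_j π_j f_j(x).
Evaluate each component's likelihood at the observed value:
  L_1 = 0.0490827
  L_2 = 0.00246444
  L_3 = 0.000111236
  L_4 = 0.0222006
Prior × likelihood for each component:
  π_1·L_1 = 0.21 × 0.0490827 = 0.0103074
  π_2·L_2 = 0.08 × 0.00246444 = 0.000197155
  π_3·L_3 = 0.63 × 0.000111236 = 7.00788e-05
  π_4·L_4 = 0.08 × 0.0222006 = 0.00177605
Normaliser: 0.0103074 + 0.000197155 + 7.00788e-05 + 0.00177605 = 0.0123506
So the posterior for Component 3 is 7.00788e-05 / 0.0123506 ≈ 0.006.

0.006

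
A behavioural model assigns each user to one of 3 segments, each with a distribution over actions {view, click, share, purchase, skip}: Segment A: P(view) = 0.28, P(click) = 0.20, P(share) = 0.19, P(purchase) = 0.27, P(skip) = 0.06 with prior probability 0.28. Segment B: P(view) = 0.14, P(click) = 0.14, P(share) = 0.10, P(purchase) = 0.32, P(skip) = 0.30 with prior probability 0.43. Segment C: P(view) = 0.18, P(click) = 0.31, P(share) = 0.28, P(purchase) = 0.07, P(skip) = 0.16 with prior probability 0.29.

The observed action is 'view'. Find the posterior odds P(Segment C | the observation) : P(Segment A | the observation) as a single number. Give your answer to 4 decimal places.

Since P(k|x) ∝ π_k f_k(x), the posterior odds are π_i f_i(x) / (π_j f_j(x)).
Evaluate each component's likelihood at the observed value:
  p_A = 0.28
  p_B = 0.14
  p_C = 0.18
0.0522 / 0.0784 ≈ 0.6658

0.6658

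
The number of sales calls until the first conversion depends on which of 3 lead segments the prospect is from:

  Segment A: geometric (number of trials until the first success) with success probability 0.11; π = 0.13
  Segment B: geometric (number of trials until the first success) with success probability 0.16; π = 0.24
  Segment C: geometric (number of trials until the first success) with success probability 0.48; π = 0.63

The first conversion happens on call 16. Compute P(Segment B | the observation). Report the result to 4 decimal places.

0.5284

The responsibility of component k is w_k f_k(x) divided by Σ_j w_j f_j(x).
Evaluate each component's likelihood at the observed value:
  f_A = 0.11·(1−0.11)^15 = 0.11·0.174121 = 0.0191533
  f_B = 0.16·(1−0.16)^15 = 0.16·0.0731458 = 0.0117033
  f_C = 0.48·(1−0.48)^15 = 0.48·5.49604e-05 = 2.6381e-05
Unnormalised posteriors:
  w_A·f_A = 0.13 × 0.0191533 = 0.00248992
  w_B·f_B = 0.24 × 0.0117033 = 0.0028088
  w_C·f_C = 0.63 × 2.6381e-05 = 1.662e-05
Sum: 0.00248992 + 0.0028088 + 1.662e-05 = 0.00531534
P(Segment B | the observation) = 0.0028088 / 0.00531534 ≈ 0.5284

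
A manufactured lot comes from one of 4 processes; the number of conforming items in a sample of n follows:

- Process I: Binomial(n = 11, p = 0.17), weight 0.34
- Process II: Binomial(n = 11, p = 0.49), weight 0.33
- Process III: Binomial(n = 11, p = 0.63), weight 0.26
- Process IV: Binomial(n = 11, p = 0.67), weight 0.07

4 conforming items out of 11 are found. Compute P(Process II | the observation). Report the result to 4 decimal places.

0.5833

P(component k | x) = P(Z=k)·f_k(x) / marginal(x), where marginal(x) = Σ_j P(Z=j)·f_j(x).
Binomial probabilities:
  f_I = C(11,4)·0.17^4·0.83^7 = 330·0.00083521·0.271361 = 0.0747922
  f_II = C(11,4)·0.49^4·0.51^7 = 330·0.057648·0.00897411 = 0.170722
  f_III = C(11,4)·0.63^4·0.37^7 = 330·0.15753·0.000949319 = 0.0493501
  f_IV = C(11,4)·0.67^4·0.33^7 = 330·0.201511·0.000426184 = 0.0283407
Prior × likelihood for each component:
  P(Z=I)·f_I = 0.34 × 0.0747922 = 0.0254293
  P(Z=II)·f_II = 0.33 × 0.170722 = 0.0563383
  P(Z=III)·f_III = 0.26 × 0.0493501 = 0.012831
  P(Z=IV)·f_IV = 0.07 × 0.0283407 = 0.00198385
Evidence: 0.0254293 + 0.0563383 + 0.012831 + 0.00198385 = 0.0965825
P(Process II | data) = 0.0563383 / 0.0965825 ≈ 0.5833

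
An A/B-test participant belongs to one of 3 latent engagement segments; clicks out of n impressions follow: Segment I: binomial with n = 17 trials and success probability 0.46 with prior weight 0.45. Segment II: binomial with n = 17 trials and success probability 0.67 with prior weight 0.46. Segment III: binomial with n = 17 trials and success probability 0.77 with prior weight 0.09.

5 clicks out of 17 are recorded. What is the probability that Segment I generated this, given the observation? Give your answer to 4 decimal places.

0.9821

Posterior ∝ prior × likelihood, so P(k | x) ∝ w_k f_k(x); normalise over all components.
Component likelihoods at x = 5 clicks out of 17:
  L_I = C(17,5)·0.46^5·0.54^12 = 6188·0.0205963·0.000614788 = 0.0783546
  L_II = C(17,5)·0.67^5·0.33^12 = 6188·0.135013·1.66789e-06 = 0.00139345
  L_III = C(17,5)·0.77^5·0.23^12 = 6188·0.270678·2.19146e-08 = 3.67061e-05
Multiply by the mixture weights:
  w_I·L_I = 0.45 × 0.0783546 = 0.0352596
  w_II·L_II = 0.46 × 0.00139345 = 0.000640987
  w_III·L_III = 0.09 × 3.67061e-05 = 3.30355e-06
Marginal: 0.0352596 + 0.000640987 + 3.30355e-06 = 0.0359039
P(Segment I | 5 clicks out of 17) ≈ 0.9821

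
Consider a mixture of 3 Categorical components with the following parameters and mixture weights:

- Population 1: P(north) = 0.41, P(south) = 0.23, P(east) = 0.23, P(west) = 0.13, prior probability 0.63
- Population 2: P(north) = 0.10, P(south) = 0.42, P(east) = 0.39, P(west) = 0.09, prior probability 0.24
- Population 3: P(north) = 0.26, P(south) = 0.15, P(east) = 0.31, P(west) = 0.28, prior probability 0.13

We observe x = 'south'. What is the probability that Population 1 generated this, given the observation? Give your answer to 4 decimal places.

Apply Bayes' rule: the posterior for each component is proportional to its prior times its likelihood at x.
Component likelihoods at x = 'south':
  f_1 = 0.23
  f_2 = 0.42
  f_3 = 0.15
Unnormalised posteriors:
  P(Z=1)·f_1 = 0.63 × 0.23 = 0.1449
  P(Z=2)·f_2 = 0.24 × 0.42 = 0.1008
  P(Z=3)·f_3 = 0.13 × 0.15 = 0.0195
Normaliser: 0.1449 + 0.1008 + 0.0195 = 0.2652
P(Population 1 | 'south') ≈ 0.5464

0.5464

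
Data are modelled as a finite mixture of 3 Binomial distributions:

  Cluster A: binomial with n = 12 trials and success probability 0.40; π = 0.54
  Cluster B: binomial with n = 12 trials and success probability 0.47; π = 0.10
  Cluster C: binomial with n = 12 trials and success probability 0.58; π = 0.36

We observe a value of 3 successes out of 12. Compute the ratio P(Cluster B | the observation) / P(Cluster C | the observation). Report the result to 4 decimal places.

1.1994

Posterior odds = (w_i f_i(x)) / (w_j f_j(x)); the normalising sum cancels.
Binomial probabilities:
  p_A = C(12,3)·0.40^3·0.60^9 = 220·0.064·0.0100777 = 0.141894
  p_B = C(12,3)·0.47^3·0.53^9 = 220·0.103823·0.00329976 = 0.0753701
  p_C = C(12,3)·0.58^3·0.42^9 = 220·0.195112·0.000406671 = 0.0174562
Odds = (0.10/0.36) × (0.0753701/0.0174562) = 0.277778 × 4.31766 ≈ 1.1994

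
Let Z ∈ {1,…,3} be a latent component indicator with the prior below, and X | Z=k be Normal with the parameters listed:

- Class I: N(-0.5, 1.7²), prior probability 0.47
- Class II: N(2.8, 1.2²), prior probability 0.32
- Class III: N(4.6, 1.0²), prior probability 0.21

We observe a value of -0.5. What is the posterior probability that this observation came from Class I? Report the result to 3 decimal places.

0.978

Posterior ∝ prior × likelihood, so P(k | x) ∝ w_k f_k(x); normalise over all components.
Component likelihoods at x = -0.5:
  L_I = (1/(1.7·√(2π)))·exp(−(-0.5−-0.5)²/(2·1.7²)) = 0.234672·exp(-0.00000) = 0.234672
  L_II = (1/(1.2·√(2π)))·exp(−(-0.5−2.8)²/(2·1.2²)) = 0.332452·exp(-3.78125) = 0.00757797
  L_III = (1/(1.0·√(2π)))·exp(−(-0.5−4.6)²/(2·1.0²)) = 0.398942·exp(-13.00500) = 8.97244e-07
Multiply by the mixture weights:
  w_I·L_I = 0.47 × 0.234672 = 0.110296
  w_II·L_II = 0.32 × 0.00757797 = 0.00242495
  w_III·L_III = 0.21 × 8.97244e-07 = 1.88421e-07
Normaliser: 0.110296 + 0.00242495 + 1.88421e-07 = 0.112721
Responsibility of Class I: 0.110296 / 0.112721 ≈ 0.978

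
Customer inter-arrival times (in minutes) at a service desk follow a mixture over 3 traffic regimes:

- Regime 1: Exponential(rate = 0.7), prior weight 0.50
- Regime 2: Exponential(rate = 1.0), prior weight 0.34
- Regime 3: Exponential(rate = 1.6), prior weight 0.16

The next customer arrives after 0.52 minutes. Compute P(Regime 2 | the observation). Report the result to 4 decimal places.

P(component k | x) = π_k·f_k(x) / marginal(x), where marginal(x) = Σ_j π_j·f_j(x).
Exponential densities:
  L_1 = 0.486424
  L_2 = 0.594521
  L_3 = 0.696285
Weight by the priors:
  π_1·L_1 = 0.50 × 0.486424 = 0.243212
  π_2·L_2 = 0.34 × 0.594521 = 0.202137
  π_3·L_3 = 0.16 × 0.696285 = 0.111406
Marginal: 0.243212 + 0.202137 + 0.111406 = 0.556754
P(Regime 2 | the observation) = 0.202137 / 0.556754 ≈ 0.3631

0.3631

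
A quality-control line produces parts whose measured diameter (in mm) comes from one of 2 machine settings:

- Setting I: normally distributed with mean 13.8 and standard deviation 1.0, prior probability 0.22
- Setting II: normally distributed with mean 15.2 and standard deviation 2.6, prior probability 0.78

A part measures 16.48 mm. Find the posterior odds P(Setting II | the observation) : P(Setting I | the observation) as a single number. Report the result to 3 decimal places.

Posterior odds = (π_i f_i(x)) / (π_j f_j(x)); the normalising sum cancels.
Component likelihoods at x = 16.48 mm:
  L_I = 0.0109969
  L_II = 0.135928
Odds = (0.78/0.22) × (0.135928/0.0109969) = 3.54545 × 12.3605 ≈ 43.824

43.824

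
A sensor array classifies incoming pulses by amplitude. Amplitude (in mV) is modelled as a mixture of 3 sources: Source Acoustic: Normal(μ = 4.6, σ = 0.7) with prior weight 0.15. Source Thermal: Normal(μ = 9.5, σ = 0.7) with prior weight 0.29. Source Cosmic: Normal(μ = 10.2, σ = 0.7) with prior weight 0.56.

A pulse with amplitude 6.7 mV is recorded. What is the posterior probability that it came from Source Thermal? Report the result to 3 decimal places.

By Bayes' theorem, P(k | x) = P(Z=k) f_k(x) / Σ_j P(Z=j) f_j(x).
Evaluate each component's likelihood at the observed value:
  f_Acoustic = (1/(0.7·√(2π)))·exp(−(6.7−4.6)²/(2·0.7²)) = 0.569918·exp(-4.50000) = 0.00633121
  f_Thermal = (1/(0.7·√(2π)))·exp(−(6.7−9.5)²/(2·0.7²)) = 0.569918·exp(-8.00000) = 0.000191186
  f_Cosmic = (1/(0.7·√(2π)))·exp(−(6.7−10.2)²/(2·0.7²)) = 0.569918·exp(-12.50000) = 2.12389e-06
Multiply by the mixture weights:
  P(Z=Acoustic)·f_Acoustic = 0.15 × 0.00633121 = 0.000949682
  P(Z=Thermal)·f_Thermal = 0.29 × 0.000191186 = 5.5444e-05
  P(Z=Cosmic)·f_Cosmic = 0.56 × 2.12389e-06 = 1.18938e-06
Sum: 0.000949682 + 5.5444e-05 + 1.18938e-06 = 0.00100632
So the posterior for Source Thermal is 5.5444e-05 / 0.00100632 ≈ 0.055.

0.055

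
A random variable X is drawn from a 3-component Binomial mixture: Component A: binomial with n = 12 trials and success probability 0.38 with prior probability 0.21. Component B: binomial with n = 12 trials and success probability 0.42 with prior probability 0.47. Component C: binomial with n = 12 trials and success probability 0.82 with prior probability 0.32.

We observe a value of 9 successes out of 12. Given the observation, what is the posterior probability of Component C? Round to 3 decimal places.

0.873

P(component k | x) = π_k·f_k(x) / marginal(x), where marginal(x) = Σ_j π_j·f_j(x).
Component likelihoods at x = 9 successes out of 12:
  L_A = C(12,9)·0.38^9·0.62^3 = 220·0.000165216·0.238328 = 0.00866264
  L_B = C(12,9)·0.42^9·0.58^3 = 220·0.000406671·0.195112 = 0.0174562
  L_C = C(12,9)·0.82^9·0.18^3 = 220·0.16762·0.005832 = 0.215063
Prior × likelihood for each component:
  π_A·L_A = 0.21 × 0.00866264 = 0.00181915
  π_B·L_B = 0.47 × 0.0174562 = 0.00820442
  π_C·L_C = 0.32 × 0.215063 = 0.06882
Marginal: 0.00181915 + 0.00820442 + 0.06882 = 0.0788436
So the posterior for Component C is 0.06882 / 0.0788436 ≈ 0.873.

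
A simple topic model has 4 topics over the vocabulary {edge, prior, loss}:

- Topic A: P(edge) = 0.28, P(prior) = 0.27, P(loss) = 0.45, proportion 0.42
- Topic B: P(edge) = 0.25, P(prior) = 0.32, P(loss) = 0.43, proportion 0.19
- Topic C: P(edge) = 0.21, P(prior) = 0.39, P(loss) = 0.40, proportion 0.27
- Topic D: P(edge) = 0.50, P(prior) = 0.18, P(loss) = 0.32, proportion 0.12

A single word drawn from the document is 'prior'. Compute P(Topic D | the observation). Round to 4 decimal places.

P(component k | x) = π_k·f_k(x) / marginal(x), where marginal(x) = Σ_j π_j·f_j(x).
Component likelihoods at x = 'prior':
  f_A = P(prior | comp) = 0.27
  f_B = P(prior | comp) = 0.32
  f_C = P(prior | comp) = 0.39
  f_D = P(prior | comp) = 0.18
Unnormalised posteriors:
  π_A·f_A = 0.42 × 0.27 = 0.1134
  π_B·f_B = 0.19 × 0.32 = 0.0608
  π_C·f_C = 0.27 × 0.39 = 0.1053
  π_D·f_D = 0.12 × 0.18 = 0.0216
Marginal: 0.1134 + 0.0608 + 0.1053 + 0.0216 = 0.3011
So the posterior for Topic D is 0.0216 / 0.3011 ≈ 0.0717.

0.0717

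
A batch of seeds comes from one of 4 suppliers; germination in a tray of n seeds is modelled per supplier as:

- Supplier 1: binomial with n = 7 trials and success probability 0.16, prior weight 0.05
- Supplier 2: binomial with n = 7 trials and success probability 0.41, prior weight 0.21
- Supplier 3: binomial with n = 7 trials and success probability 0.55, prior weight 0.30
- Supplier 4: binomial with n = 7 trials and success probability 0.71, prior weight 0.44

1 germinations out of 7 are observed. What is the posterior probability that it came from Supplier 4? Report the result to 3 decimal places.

0.023

The responsibility of component k is π_k f_k(x) divided by Σ_j π_j f_j(x).
Binomial probabilities:
  f_1 = C(7,1)·0.16^1·0.84^6 = 7·0.16·0.351298 = 0.393454
  f_2 = C(7,1)·0.41^1·0.59^6 = 7·0.41·0.0421805 = 0.121058
  f_3 = C(7,1)·0.55^1·0.45^6 = 7·0.55·0.00830377 = 0.0319695
  f_4 = C(7,1)·0.71^1·0.29^6 = 7·0.71·0.000594823 = 0.00295627
Multiply by the mixture weights:
  π_1·f_1 = 0.05 × 0.393454 = 0.0196727
  π_2·f_2 = 0.21 × 0.121058 = 0.0254222
  π_3·f_3 = 0.30 × 0.0319695 = 0.00959085
  π_4·f_4 = 0.44 × 0.00295627 = 0.00130076
Marginal: 0.0196727 + 0.0254222 + 0.00959085 + 0.00130076 = 0.0559865
So the posterior for Supplier 4 is 0.00130076 / 0.0559865 ≈ 0.023.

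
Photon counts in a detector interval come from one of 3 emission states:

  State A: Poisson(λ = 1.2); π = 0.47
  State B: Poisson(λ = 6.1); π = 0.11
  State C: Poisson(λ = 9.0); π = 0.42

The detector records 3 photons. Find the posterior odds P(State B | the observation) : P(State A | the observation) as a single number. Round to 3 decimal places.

Posterior odds = (w_i f_i(x)) / (w_j f_j(x)); the normalising sum cancels.
Poisson probabilities:
  p_A = 0.0867439
  p_B = 0.0848481
  p_C = 0.0149943
Posterior odds = (w_B·p_B) / (w_A·p_A) = (0.11·0.0848481) / (0.47·0.0867439) = 0.00933329 / 0.0407696 ≈ 0.229

0.229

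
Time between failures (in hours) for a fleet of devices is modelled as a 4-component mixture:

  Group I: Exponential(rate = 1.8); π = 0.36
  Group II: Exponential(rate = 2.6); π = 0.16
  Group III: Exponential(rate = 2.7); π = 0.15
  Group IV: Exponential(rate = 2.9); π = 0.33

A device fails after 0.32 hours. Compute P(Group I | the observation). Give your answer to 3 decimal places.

0.333

Apply Bayes' rule: the posterior for each component is proportional to its prior times its likelihood at x.
Exponential densities:
  L_I = 1.8·e^(−1.8·0.32) = 1.8·e^(−0.5760) = 1.01186
  L_II = 2.6·e^(−2.6·0.32) = 2.6·e^(−0.8320) = 1.13146
  L_III = 2.7·e^(−2.7·0.32) = 2.7·e^(−0.8640) = 1.13798
  L_IV = 2.9·e^(−2.9·0.32) = 2.9·e^(−0.9280) = 1.1465
Prior × likelihood for each component:
  P(Z=I)·L_I = 0.36 × 1.01186 = 0.364268
  P(Z=II)·L_II = 0.16 × 1.13146 = 0.181034
  P(Z=III)·L_III = 0.15 × 1.13798 = 0.170696
  P(Z=IV)·L_IV = 0.33 × 1.1465 = 0.378344
Denominator: 0.364268 + 0.181034 + 0.170696 + 0.378344 = 1.09434
So the posterior for Group I is 0.364268 / 1.09434 ≈ 0.333.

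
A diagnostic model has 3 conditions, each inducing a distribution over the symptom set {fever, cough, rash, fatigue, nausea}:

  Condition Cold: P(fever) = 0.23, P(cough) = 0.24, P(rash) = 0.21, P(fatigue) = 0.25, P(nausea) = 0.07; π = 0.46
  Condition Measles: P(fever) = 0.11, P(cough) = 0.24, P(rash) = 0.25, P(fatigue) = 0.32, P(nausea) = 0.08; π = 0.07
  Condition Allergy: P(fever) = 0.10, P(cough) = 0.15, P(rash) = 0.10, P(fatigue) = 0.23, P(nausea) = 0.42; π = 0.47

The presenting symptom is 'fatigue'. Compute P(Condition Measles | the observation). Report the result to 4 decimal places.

By Bayes' theorem, P(k | x) = π_k f_k(x) / Σ_j π_j f_j(x).
Evaluate each component's likelihood at the observed value:
  L_Cold = P(fatigue | comp) = 0.25
  L_Measles = P(fatigue | comp) = 0.32
  L_Allergy = P(fatigue | comp) = 0.23
Weight by the priors:
  π_Cold·L_Cold = 0.46 × 0.25 = 0.115
  π_Measles·L_Measles = 0.07 × 0.32 = 0.0224
  π_Allergy·L_Allergy = 0.47 × 0.23 = 0.1081
Marginal: 0.115 + 0.0224 + 0.1081 = 0.2455
P(Condition Measles | data) = 0.0224 / 0.2455 ≈ 0.0912

0.0912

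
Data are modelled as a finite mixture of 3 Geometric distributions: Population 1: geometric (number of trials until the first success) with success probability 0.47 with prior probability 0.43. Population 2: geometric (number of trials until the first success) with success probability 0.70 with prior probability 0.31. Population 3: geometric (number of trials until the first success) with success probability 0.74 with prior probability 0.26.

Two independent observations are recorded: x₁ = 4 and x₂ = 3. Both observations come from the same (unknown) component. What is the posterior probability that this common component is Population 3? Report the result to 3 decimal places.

The responsibility of component k is P(Z=k) f_k(x) divided by Σ_j P(Z=j) f_j(x).
Since both observations come from the same component, the likelihood for component k is f_k(x₁)·f_k(x₂).
  L_1 = [0.0699722] × [0.132023] = 0.00923794
  L_2 = [0.0189] × [0.063] = 0.0011907
  L_3 = [0.0130062] × [0.050024] = 0.000650624
Unnormalised posteriors:
  P(Z=1)·L_1 = 0.43 × 0.00923794 = 0.00397231
  P(Z=2)·L_2 = 0.31 × 0.0011907 = 0.000369117
  P(Z=3)·L_3 = 0.26 × 0.000650624 = 0.000169162
Sum: 0.00397231 + 0.000369117 + 0.000169162 = 0.00451059
P(Population 3 | x₁,x₂) = 0.000169162 / 0.00451059 ≈ 0.038

0.038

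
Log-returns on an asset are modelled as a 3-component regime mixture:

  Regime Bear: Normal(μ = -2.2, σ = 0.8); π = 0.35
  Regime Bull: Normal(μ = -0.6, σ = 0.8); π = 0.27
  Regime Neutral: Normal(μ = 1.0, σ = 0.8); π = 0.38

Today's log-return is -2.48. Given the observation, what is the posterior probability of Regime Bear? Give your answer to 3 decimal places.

The responsibility of component k is π_k f_k(x) divided by Σ_j π_j f_j(x).
Normal densities:
  f_Bear = 0.46905
  f_Bull = 0.0315228
  f_Neutral = 3.88018e-05
Prior × likelihood for each component:
  π_Bear·f_Bear = 0.35 × 0.46905 = 0.164168
  π_Bull·f_Bull = 0.27 × 0.0315228 = 0.00851115
  π_Neutral·f_Neutral = 0.38 × 3.88018e-05 = 1.47447e-05
Denominator: 0.164168 + 0.00851115 + 1.47447e-05 = 0.172694
P(Regime Bear | the observation) ≈ 0.951

0.951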